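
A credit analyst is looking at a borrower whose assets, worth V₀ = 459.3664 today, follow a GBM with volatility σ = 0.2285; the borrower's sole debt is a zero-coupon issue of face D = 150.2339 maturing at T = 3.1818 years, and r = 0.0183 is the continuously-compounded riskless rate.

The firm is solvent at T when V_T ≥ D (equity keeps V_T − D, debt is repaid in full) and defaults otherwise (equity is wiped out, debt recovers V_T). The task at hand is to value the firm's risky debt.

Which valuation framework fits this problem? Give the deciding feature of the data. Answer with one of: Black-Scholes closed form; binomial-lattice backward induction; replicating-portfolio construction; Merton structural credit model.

framework: Merton structural credit model

Key observation: the asked-for credit quantity lives on the firm's capital structure — asset value, asset volatility, debt face 150.2339 — which is the structural model's domain.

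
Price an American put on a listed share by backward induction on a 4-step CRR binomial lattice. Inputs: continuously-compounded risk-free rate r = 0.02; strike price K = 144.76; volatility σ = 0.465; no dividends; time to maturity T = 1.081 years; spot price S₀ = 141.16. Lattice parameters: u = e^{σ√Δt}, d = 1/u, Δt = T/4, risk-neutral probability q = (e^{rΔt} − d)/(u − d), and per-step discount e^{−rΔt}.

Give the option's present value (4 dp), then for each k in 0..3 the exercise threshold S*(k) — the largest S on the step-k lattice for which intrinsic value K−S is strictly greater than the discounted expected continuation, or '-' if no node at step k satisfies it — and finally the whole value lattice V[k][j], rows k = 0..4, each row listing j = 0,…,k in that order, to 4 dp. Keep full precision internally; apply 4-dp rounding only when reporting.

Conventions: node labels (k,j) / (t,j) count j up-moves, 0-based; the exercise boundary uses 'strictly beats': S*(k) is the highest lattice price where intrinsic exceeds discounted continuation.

Δt=0.27025  u=1.27345  d=0.78527  q=0.45096  discount=0.99461
step 4 (expiry): payoffs max(K−S,0) = 91.0842 57.7147 3.6000 0.0000 0.0000
step 3: (k=3,j=0): S=68.3537, K−S=76.4063, hold=75.6260 ⇒ V=76.4063 exercise | (k=3,j=1): S=110.8481, K−S=33.9119, hold=33.1316 ⇒ V=33.9119 exercise | (k=3,j=2): S=179.7608, K−S=0.0000, hold=1.9659 ⇒ V=1.9659 continue | (k=3,j=3): S=291.5154, K−S=0.0000, hold=0.0000 ⇒ V=0.0000 continue  boundary S*=110.8481
step 2: (k=2,j=0): S=87.0453, K−S=57.7147, hold=56.9344 ⇒ V=57.7147 exercise | (k=2,j=1): S=141.1600, K−S=3.6000, hold=19.4003 ⇒ V=19.4003 continue | (k=2,j=2): S=228.9171, K−S=0.0000, hold=1.0735 ⇒ V=1.0735 continue  boundary S*=87.0453
step 1: (k=1,j=0): S=110.8481, K−S=33.9119, hold=40.2185 ⇒ V=40.2185 continue | (k=1,j=1): S=179.7608, K−S=0.0000, hold=11.0756 ⇒ V=11.0756 continue  boundary S*=-
step 0: (k=0,j=0): S=141.1600, K−S=3.6000, hold=26.9302 ⇒ V=26.9302 continue  boundary S*=-

price = 26.9302
boundary = - - 87.0453 110.8481
tree:
26.9302
40.2185 11.0756
57.7147 19.4003 1.0735
76.4063 33.9119 1.9659 0.0000
91.0842 57.7147 3.6000 0.0000 0.0000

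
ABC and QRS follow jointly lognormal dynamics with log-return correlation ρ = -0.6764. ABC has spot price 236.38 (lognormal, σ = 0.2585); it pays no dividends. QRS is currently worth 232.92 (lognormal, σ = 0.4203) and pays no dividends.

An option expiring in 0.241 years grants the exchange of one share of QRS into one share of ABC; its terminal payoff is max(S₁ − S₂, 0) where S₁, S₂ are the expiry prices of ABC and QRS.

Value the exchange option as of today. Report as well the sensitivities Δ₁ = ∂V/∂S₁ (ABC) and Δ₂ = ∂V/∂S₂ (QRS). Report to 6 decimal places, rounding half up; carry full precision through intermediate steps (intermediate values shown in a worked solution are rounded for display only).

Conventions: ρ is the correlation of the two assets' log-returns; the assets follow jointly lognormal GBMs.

σ_eff = √(σ₁² + σ₂² − 2ρσ₁σ₂) = √(0.2585² + 0.4203² − 2·-0.6764·0.2585·0.4203) = 0.624862
d₁ = (ln(S₁/S₂) + (q₂ − q₁ + σ_eff²/2)T) / (σ_eff√T) = (ln(236.38/232.92) + (0.0 − 0.0 + 0.195226)·0.241) / 0.306756 = 0.201448
d₂ = d₁ − σ_eff√T = 0.201448 − 0.306756 = -0.105308
N(d₁) = 0.579826,  N(d₂) = 0.458066
V = S₁·e^{−q₁T}·N(d₁) − S₂·e^{−q₂T}·N(d₂) = 137.059191 − 106.692639 = 30.366552
Key observation: the rate r is irrelevant here: denominating values in QRS turns the exchange into a ratio option on S₁/S₂, and discounting at r drops out.
Δ₁ = e^{−q₁T}·N(d₁) = 0.579826;  Δ₂ = −e^{−q₂T}·N(d₂) = -0.458066

exchange price = 30.366552
Δ1 = 0.579826
Δ2 = -0.458066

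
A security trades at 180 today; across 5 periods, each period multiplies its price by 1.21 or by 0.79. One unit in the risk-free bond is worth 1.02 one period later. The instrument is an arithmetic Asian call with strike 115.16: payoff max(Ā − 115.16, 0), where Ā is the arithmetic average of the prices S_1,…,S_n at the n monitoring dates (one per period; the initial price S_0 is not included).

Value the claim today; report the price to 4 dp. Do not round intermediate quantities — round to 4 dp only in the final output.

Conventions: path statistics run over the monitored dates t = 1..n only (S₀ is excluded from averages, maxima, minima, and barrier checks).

price = 69.6313

Set p* = 0.5476 (from d < R < u); the path-dependent value is the discounted p*-expectation over all price paths.
Enumerate all 2^5 = 32 price paths (U = up ×1.21, D = down ×0.79); each path with k up-moves has probability p*^k·(1−p*)^(5−k).
DDDDD: Ā=93.7564, payoff=0.0000, prob=0.018946
UDDDD: Ā=143.6016, payoff=28.4416, prob=0.022935
DUDDD: Ā=128.4816, payoff=13.3216, prob=0.022935
UUDDD: Ā=196.7883, payoff=81.6283, prob=0.027763
DDUDD: Ā=116.5368, payoff=1.3768, prob=0.022935
UDUDD: Ā=178.4931, payoff=63.3331, prob=0.027763
DUUDD: Ā=163.3731, payoff=48.2131, prob=0.027763
UUUDD: Ā=250.2297, payoff=135.0697, prob=0.033608
DDDUD: Ā=107.1004, payoff=0.0000, prob=0.022935
UDDUD: Ā=164.0399, payoff=48.8799, prob=0.027763
DUDUD: Ā=148.9199, payoff=33.7599, prob=0.027763
UUDUD: Ā=228.0925, payoff=112.9325, prob=0.033608
DDUUD: Ā=136.9751, payoff=21.8151, prob=0.027763
UDUUD: Ā=209.7973, payoff=94.6373, prob=0.033608
DUUUD: Ā=194.6773, payoff=79.5173, prob=0.033608
UUUUD: Ā=298.1767, payoff=183.0167, prob=0.040684
DDDDU: Ā=99.6457, payoff=0.0000, prob=0.022935
UDDDU: Ā=152.6219, payoff=37.4619, prob=0.027763
DUDDU: Ā=137.5019, payoff=22.3419, prob=0.027763
UUDDU: Ā=210.6041, payoff=95.4441, prob=0.033608
DDUDU: Ā=125.5571, payoff=10.3971, prob=0.027763
UDUDU: Ā=192.3089, payoff=77.1489, prob=0.033608
DUUDU: Ā=177.1889, payoff=62.0289, prob=0.033608
UUUDU: Ā=271.3907, payoff=156.2307, prob=0.040684
DDDUU: Ā=116.1207, payoff=0.9607, prob=0.027763
UDDUU: Ā=177.8557, payoff=62.6957, prob=0.033608
DUDUU: Ā=162.7357, payoff=47.5757, prob=0.033608
UUDUU: Ā=249.2535, payoff=134.0935, prob=0.040684
DDUUU: Ā=150.7909, payoff=35.6309, prob=0.033608
UDUUU: Ā=230.9583, payoff=115.7983, prob=0.040684
DUUUU: Ā=215.8383, payoff=100.6783, prob=0.040684
UUUUU: Ā=330.5877, payoff=215.4277, prob=0.049248
Price = Σ prob·payoff / R^5 = 76.878533 / 1.104081 = 69.6313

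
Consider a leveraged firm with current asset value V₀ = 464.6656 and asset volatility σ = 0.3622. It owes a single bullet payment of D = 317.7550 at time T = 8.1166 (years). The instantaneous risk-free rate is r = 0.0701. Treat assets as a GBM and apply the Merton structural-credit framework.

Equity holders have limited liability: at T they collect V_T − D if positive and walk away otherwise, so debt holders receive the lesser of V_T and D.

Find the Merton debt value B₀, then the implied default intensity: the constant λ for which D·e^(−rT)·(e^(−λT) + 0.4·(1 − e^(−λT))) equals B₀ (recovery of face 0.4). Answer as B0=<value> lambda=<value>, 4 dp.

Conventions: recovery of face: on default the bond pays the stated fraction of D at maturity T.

Equity is a call on the firm's assets struck at D = 317.7550:
d₁ = [ln(V₀/D) + (r + σ²/2)T] / (σ√T)
   = [ln(464.6656/317.7550) + (0.0701 + 0.5·0.3622²)·8.1166] / (0.3622·√8.1166)
   = [0.380037 + 1.101377] / 1.031895 = 1.435625
d₂ = d₁ − σ√T = 1.435625 − 1.031895 = 0.403730
N(d₁) = 0.924446,  N(d₂) = 0.656794,  e^(−rT) = 0.566106
E₀ = V₀·N(d₁) − D·e^(−rT)·N(d₂)
   = 464.6656·0.924446 − 317.7550·0.566106·0.656794 = 311.411825
B₀ = V₀ − E₀ = 464.6656 − 311.411825 = 153.253775
e^(−λT) = (B₀·e^(rT)/D − 0.4)/(1 − 0.4) = (153.2538·1.766453/317.7550 − 0.4)/0.6 = 0.75327247
λ = −ln(0.75327247)/8.1166 = 0.034907

B0=153.2538 lambda=0.0349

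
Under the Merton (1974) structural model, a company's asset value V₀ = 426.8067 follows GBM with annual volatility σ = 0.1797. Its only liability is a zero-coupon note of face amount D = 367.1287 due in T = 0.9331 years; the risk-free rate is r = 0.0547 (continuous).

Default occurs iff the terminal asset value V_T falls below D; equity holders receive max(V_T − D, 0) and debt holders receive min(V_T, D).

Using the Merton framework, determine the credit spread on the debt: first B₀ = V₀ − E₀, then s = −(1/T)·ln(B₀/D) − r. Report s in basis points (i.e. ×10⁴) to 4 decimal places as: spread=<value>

spread=125.2133

With assets at 426.8067 and a single debt payment of 367.1287 at 0.9331 years:
d₁ = [ln(V₀/D) + (r + σ²/2)T] / (σ√T)
   = [ln(426.8067/367.1287) + (0.0547 + 0.5·0.1797²)·0.9331] / (0.1797·√0.9331)
   = [0.150619 + 0.066106] / 0.173585 = 1.248525
d₂ = d₁ − σ√T = 1.248525 − 0.173585 = 1.074940
N(d₁) = 0.894081,  N(d₂) = 0.858799,  e^(−rT) = 0.950240
E₀ = V₀·N(d₁) − D·e^(−rT)·N(d₂)
   = 426.8067·0.894081 − 367.1287·0.950240·0.858799 = 81.998527
B₀ = V₀ − E₀ = 426.8067 − 81.998527 = 344.808173
spread = −(1/T)·ln(B₀/D) − r = −(1/0.9331)·ln(344.808173/367.1287) − 0.0547 = 0.01252133
in basis points: 0.01252133 × 10⁴ = 125.2133 bp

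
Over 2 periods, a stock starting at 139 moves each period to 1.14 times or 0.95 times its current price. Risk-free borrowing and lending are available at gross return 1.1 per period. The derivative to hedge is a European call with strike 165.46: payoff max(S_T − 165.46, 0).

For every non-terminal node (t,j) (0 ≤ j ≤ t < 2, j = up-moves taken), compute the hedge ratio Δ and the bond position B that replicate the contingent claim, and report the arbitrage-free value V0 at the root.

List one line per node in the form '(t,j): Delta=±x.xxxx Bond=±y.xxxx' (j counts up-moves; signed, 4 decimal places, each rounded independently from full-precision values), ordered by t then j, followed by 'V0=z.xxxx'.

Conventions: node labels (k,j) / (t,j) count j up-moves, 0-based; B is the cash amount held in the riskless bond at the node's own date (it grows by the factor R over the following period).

(0,0): Delta=0.4126 Bond=-49.5359
(1,0): Delta=0.0000 Bond=0.0000
(1,1): Delta=0.5043 Bond=-69.0200
V0=7.8215

No-arbitrage ⇒ martingale measure with p* = (R−d)/(u−d) = 0.7895.
At maturity the claim pays: V(2,0)=0.0000, V(2,1)=0.0000, V(2,2)=15.1844
Node (1,0) S=132.0500: V=(p*·0.0000+(1−p*)·0.0000)/1.1=0.0000; Δ=(0.0000−0.0000)/(150.5370−125.4475)=0.0000; B=V−Δ·S=0.0000
Node (1,1) S=158.4600: V=(p*·15.1844+(1−p*)·0.0000)/1.1=10.8979; Δ=(15.1844−0.0000)/(180.6444−150.5370)=0.5043; B=V−Δ·S=-69.0200
Node (0,0) S=139.0000: V=(p*·10.8979+(1−p*)·0.0000)/1.1=7.8215; Δ=(10.8979−0.0000)/(158.4600−132.0500)=0.4126; B=V−Δ·S=-49.5359
As a check, the time-0 holding Δ(0,0)·S0 + B(0,0) comes to 7.8215 — exactly V0.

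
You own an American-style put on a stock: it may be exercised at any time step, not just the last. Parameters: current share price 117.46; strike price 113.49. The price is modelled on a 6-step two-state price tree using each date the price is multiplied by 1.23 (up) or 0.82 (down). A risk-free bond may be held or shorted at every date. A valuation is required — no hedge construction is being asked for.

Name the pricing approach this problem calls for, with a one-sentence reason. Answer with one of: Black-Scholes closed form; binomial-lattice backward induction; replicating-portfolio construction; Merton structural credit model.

framework: binomial-lattice backward induction

Key observation: an American put (K = 113.49, S₀ = 117.46) on a 6-date tree has no closed form — the optimal stopping decision is embedded and must be resolved recursively from expiry.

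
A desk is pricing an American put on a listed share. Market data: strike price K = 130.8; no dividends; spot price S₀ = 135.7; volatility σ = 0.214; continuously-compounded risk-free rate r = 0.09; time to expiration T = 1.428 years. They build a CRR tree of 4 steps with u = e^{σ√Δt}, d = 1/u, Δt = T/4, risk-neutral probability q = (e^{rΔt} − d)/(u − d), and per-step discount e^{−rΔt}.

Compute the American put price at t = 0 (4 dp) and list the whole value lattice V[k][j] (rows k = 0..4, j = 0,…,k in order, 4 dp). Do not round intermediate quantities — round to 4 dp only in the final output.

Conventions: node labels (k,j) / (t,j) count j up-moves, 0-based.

price = 5.9640
tree:
5.9640
12.6496 1.7480
25.7203 4.4616 0.0000
38.3327 11.3876 0.0000 0.0000
49.4313 25.7203 0.0000 0.0000 0.0000

Δt=0.35700, u=1.13640, d=0.87997, q=0.59541, disc=e^(-rΔt)=0.96838
k=4 terminal: V=max(K-S,0) → 49.4313 25.7203 0.0000 0.0000 0.0000
k=3: j=0 S=92.4673 intr=38.3327 cont=34.1969 V=38.3327[EX]; j=1 S=119.4124 intr=11.3876 cont=10.0771 V=11.3876[EX]; j=2 S=154.2093 intr=0.0000 cont=0.0000 V=0.0000[hold]; j=3 S=199.1460 intr=0.0000 cont=0.0000 V=0.0000[hold]
k=2: j=0 S=105.0797 intr=25.7203 cont=21.5845 V=25.7203[EX]; j=1 S=135.7000 intr=0.0000 cont=4.4616 V=4.4616[hold]; j=2 S=175.2431 intr=0.0000 cont=0.0000 V=0.0000[hold]
k=1: j=0 S=119.4124 intr=11.3876 cont=12.6496 V=12.6496[hold]; j=1 S=154.2093 intr=0.0000 cont=1.7480 V=1.7480[hold]
k=0: j=0 S=135.7000 intr=0.0000 cont=5.9640 V=5.9640[hold]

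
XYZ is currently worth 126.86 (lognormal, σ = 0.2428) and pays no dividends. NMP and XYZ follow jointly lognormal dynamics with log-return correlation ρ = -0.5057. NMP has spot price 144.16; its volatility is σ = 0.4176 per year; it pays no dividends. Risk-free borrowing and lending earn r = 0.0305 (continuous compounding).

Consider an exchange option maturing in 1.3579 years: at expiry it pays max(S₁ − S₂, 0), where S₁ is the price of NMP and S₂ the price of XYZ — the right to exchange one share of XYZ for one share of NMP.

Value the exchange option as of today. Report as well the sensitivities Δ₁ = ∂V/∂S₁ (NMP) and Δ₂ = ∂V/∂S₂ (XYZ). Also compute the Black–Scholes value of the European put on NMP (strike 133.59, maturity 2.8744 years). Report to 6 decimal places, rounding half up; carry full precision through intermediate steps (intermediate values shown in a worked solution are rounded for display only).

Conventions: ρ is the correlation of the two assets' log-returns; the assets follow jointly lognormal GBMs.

σ_eff = √(σ₁² + σ₂² − 2ρσ₁σ₂) = √(0.4176² + 0.2428² − 2·-0.5057·0.4176·0.2428) = 0.579561
d₁ = (ln(S₁/S₂) + (q₂ − q₁ + σ_eff²/2)T) / (σ_eff√T) = (ln(144.16/126.86) + (0.0 − 0.0 + 0.167945)·1.3579) / 0.675356 = 0.526970
d₂ = d₁ − σ_eff√T = 0.526970 − 0.675356 = -0.148386
N(d₁) = 0.700893,  N(d₂) = 0.441019
V = S₁·e^{−q₁T}·N(d₁) − S₂·e^{−q₂T}·N(d₂) = 101.040721 − 55.947684 = 45.093037
Δ₁ = e^{−q₁T}·N(d₁) = 0.700893;  Δ₂ = −e^{−q₂T}·N(d₂) = -0.441019
[vanilla: NMP put K=133.59]
σ√T = 0.4176·√2.8744 = 0.708001
d₁ = (ln(S/K) + (r+σ²/2)T) / (σ√T) = (ln(144.16/133.59) + (0.0305+0.4176²/2)·2.8744) / 0.708001 = (0.076148 + 0.338302) / 0.708001 = 0.585381
d₂ = d₁ − σ√T = 0.585381 − 0.708001 = -0.122620
e^{−rT} = 0.916064
N(−d₁) = 0.279146,  N(−d₂) = 0.548796
price = K·e^{−rT}·N(−d₂) − S·N(−d₁) = 67.160008 − 40.241655 = 26.918353

exchange price = 45.093037
Δ1 = 0.700893
Δ2 = -0.441019
price(NMP put K=133.59) = 26.918353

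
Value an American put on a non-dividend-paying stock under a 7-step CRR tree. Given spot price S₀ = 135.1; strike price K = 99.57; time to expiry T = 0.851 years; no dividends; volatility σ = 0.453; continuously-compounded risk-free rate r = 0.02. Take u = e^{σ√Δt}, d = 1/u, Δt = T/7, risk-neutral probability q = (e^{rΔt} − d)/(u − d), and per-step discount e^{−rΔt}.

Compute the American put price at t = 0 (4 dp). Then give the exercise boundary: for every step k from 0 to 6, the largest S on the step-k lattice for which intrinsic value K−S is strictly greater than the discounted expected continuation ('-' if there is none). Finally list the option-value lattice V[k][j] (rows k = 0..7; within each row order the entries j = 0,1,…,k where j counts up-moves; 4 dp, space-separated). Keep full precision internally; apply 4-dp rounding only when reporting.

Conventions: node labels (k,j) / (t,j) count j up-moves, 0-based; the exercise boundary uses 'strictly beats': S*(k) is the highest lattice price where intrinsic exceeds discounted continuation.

Δt=0.12157, u=1.17111, d=0.85389, q=0.46827, disc=e^(-rΔt)=0.99757
k=7 terminal: V=max(K-S,0) → 54.8518 38.2396 15.4561 0.0000 0.0000 0.0000 0.0000 0.0000
k=6: j=0 S=52.3697 intr=47.2003 cont=46.9585 V=47.2003[EX]; j=1 S=71.8243 intr=27.7457 cont=27.5039 V=27.7457[EX]; j=2 S=98.5062 intr=1.0638 cont=8.1985 V=8.1985[hold]; j=3 S=135.1000 intr=0.0000 cont=0.0000 V=0.0000[hold]; j=4 S=185.2880 intr=0.0000 cont=0.0000 V=0.0000[hold]; j=5 S=254.1201 intr=0.0000 cont=0.0000 V=0.0000[hold]; j=6 S=348.5225 intr=0.0000 cont=0.0000 V=0.0000[hold]  S*(6)=71.8243
k=5: j=0 S=61.3304 intr=38.2396 cont=37.9978 V=38.2396[EX]; j=1 S=84.1139 intr=15.4561 cont=18.5472 V=18.5472[hold]; j=2 S=115.3611 intr=0.0000 cont=4.3488 V=4.3488[hold]; j=3 S=158.2163 intr=0.0000 cont=0.0000 V=0.0000[hold]; j=4 S=216.9917 intr=0.0000 cont=0.0000 V=0.0000[hold]; j=5 S=297.6014 intr=0.0000 cont=0.0000 V=0.0000[hold]  S*(5)=61.3304
k=4: j=0 S=71.8243 intr=27.7457 cont=28.9478 V=28.9478[hold]; j=1 S=98.5062 intr=1.0638 cont=11.8696 V=11.8696[hold]; j=2 S=135.1000 intr=0.0000 cont=2.3068 V=2.3068[hold]; j=3 S=185.2880 intr=0.0000 cont=0.0000 V=0.0000[hold]; j=4 S=254.1201 intr=0.0000 cont=0.0000 V=0.0000[hold]  S*(4)=-
k=3: j=0 S=84.1139 intr=15.4561 cont=20.8997 V=20.8997[hold]; j=1 S=115.3611 intr=0.0000 cont=7.3737 V=7.3737[hold]; j=2 S=158.2163 intr=0.0000 cont=1.2236 V=1.2236[hold]; j=3 S=216.9917 intr=0.0000 cont=0.0000 V=0.0000[hold]  S*(3)=-
k=2: j=0 S=98.5062 intr=1.0638 cont=14.5305 V=14.5305[hold]; j=1 S=135.1000 intr=0.0000 cont=4.4829 V=4.4829[hold]; j=2 S=185.2880 intr=0.0000 cont=0.6491 V=0.6491[hold]  S*(2)=-
k=1: j=0 S=115.3611 intr=0.0000 cont=9.8017 V=9.8017[hold]; j=1 S=158.2163 intr=0.0000 cont=2.6811 V=2.6811[hold]  S*(1)=-
k=0: j=0 S=135.1000 intr=0.0000 cont=6.4516 V=6.4516[hold]  S*(0)=-

price = 6.4516
boundary = - - - - - 61.3304 71.8243
tree:
6.4516
9.8017 2.6811
14.5305 4.4829 0.6491
20.8997 7.3737 1.2236 0.0000
28.9478 11.8696 2.3068 0.0000 0.0000
38.2396 18.5472 4.3488 0.0000 0.0000 0.0000
47.2003 27.7457 8.1985 0.0000 0.0000 0.0000 0.0000
54.8518 38.2396 15.4561 0.0000 0.0000 0.0000 0.0000 0.0000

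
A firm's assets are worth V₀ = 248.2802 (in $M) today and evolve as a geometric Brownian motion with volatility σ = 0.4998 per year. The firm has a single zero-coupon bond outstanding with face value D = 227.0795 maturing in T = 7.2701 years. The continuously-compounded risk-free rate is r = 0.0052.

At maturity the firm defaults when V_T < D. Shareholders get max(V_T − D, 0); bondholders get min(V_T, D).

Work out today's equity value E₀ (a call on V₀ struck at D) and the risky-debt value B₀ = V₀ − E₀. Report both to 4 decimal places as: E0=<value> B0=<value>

E0=131.8888 B0=116.3914

Work the structural quantities from V₀ = 248.2802 against face 227.0795:
d₁ = [ln(V₀/D) + (r + σ²/2)T] / (σ√T)
   = [ln(248.2802/227.0795) + (0.0052 + 0.5·0.4998²)·7.2701] / (0.4998·√7.2701)
   = [0.089258 + 0.945840] / 1.347617 = 0.768095
d₂ = d₁ − σ√T = 0.768095 − 1.347617 = -0.579522
N(d₁) = 0.778785,  N(d₂) = 0.281119,  e^(−rT) = 0.962901
E₀ = V₀·N(d₁) − D·e^(−rT)·N(d₂)
   = 248.2802·0.778785 − 227.0795·0.962901·0.281119 = 131.888797
B₀ = V₀ − E₀ = 248.2802 − 131.888797 = 116.391403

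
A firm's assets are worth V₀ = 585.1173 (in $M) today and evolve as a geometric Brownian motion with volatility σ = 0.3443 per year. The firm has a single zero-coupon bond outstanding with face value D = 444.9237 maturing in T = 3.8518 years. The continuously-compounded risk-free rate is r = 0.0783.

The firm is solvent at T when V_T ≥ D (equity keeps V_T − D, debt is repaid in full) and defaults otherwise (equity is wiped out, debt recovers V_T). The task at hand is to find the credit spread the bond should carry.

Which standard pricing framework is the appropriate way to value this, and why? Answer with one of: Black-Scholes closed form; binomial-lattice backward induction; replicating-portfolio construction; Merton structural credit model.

framework: Merton structural credit model

Key observation: the question is about default risk generated by asset-value dynamics against a debt face of 444.9237 — the structural framework prices exactly that.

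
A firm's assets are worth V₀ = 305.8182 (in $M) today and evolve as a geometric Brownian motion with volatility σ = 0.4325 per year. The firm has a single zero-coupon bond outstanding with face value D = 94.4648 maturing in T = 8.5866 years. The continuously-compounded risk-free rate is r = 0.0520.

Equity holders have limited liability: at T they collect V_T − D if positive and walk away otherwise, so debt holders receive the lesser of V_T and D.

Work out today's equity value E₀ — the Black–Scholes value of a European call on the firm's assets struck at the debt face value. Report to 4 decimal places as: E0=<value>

E0=252.5198

Work the structural quantities from V₀ = 305.8182 against face 94.4648:
d₁ = [ln(V₀/D) + (r + σ²/2)T] / (σ√T)
   = [ln(305.8182/94.4648) + (0.0520 + 0.5·0.4325²)·8.5866] / (0.4325·√8.5866)
   = [1.174764 + 1.249592] / 1.267350 = 1.912932
d₂ = d₁ − σ√T = 1.912932 − 1.267350 = 0.645582
N(d₁) = 0.972122,  N(d₂) = 0.740725,  e^(−rT) = 0.639862
E₀ = V₀·N(d₁) − D·e^(−rT)·N(d₂)
   = 305.8182·0.972122 − 94.4648·0.639862·0.740725 = 252.519812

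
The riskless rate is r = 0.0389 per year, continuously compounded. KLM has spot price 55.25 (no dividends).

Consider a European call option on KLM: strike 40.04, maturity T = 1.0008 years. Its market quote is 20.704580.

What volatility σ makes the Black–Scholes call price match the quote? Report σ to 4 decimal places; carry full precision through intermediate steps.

At σ = 0.5599 the Black–Scholes value reproduces the quote:
σ√T = 0.5599·√1.0008 = 0.560124
d₁ = (ln(S/K) + (r+σ²/2)T) / (σ√T) = (ln(55.25/40.04) + (0.0389+0.5599²/2)·1.0008) / 0.560124 = (0.321989 + 0.195801) / 0.560124 = 0.924420
d₂ = d₁ − σ√T = 0.924420 − 0.560124 = 0.364296
e^{−rT} = 0.961817
N(d₁) = 0.822366,  N(d₂) = 0.642182
V = S·N(d₁) − K·e^{−rT}·N(d₂) = 45.435734 − 24.731154 = 20.704580 (matching the quote); vega is positive throughout, so no other σ reproduces this price

sigma = 0.5599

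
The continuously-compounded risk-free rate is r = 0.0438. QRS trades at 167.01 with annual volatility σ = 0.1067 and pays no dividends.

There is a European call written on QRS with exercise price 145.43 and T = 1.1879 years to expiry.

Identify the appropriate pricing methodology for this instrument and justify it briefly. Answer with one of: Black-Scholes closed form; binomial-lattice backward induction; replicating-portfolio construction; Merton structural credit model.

Key observation: everything needed for the exact continuous-time valuation of the European call on QRS (strike 145.43) is given, and no feature rules the closed form out.

framework: Black-Scholes closed form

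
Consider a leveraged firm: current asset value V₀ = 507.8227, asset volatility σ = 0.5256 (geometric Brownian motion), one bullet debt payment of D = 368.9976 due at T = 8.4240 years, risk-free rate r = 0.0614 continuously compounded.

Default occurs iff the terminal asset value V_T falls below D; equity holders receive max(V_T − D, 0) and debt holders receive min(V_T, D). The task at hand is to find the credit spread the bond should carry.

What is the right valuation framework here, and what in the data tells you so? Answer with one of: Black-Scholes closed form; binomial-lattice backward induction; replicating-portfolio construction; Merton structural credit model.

Key observation: a levered firm with one bullet debt due at 8.4240 years is the canonical structural-credit setup: equity is a call on the firm's assets struck at the face value.

framework: Merton structural credit model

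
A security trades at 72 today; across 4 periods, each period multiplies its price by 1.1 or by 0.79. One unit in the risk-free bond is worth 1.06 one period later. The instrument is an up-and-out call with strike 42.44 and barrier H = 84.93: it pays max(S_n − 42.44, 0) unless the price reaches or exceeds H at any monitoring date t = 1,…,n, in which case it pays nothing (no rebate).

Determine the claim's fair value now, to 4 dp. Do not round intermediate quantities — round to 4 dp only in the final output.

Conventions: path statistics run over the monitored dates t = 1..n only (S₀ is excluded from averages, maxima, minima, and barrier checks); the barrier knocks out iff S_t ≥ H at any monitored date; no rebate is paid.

With p* = (R−d)/(u−d) = 0.8710, sum probability × payoff across the paths and divide by R^4.
Enumerate all 2^4 = 16 price paths (U = up ×1.1, D = down ×0.79); each path with k up-moves has probability p*^k·(1−p*)^(4−k).
DDDD: M=56.8800, payoff=0.0000, prob=0.000277
UDDD: M=79.2000, payoff=0.0000, prob=0.001871
DUDD: M=62.5680, payoff=0.0000, prob=0.001871
UUDD: M=87.1200, payoff=0.0000, prob=0.012630
DDUD: M=56.8800, payoff=0.0000, prob=0.001871
UDUD: M=79.2000, payoff=11.9316, prob=0.012630
DUUD: M=68.8248, payoff=11.9316, prob=0.012630
UUUD: M=95.8320, payoff=0.0000, prob=0.085252
DDDU: M=56.8800, payoff=0.0000, prob=0.001871
UDDU: M=79.2000, payoff=11.9316, prob=0.012630
DUDU: M=62.5680, payoff=11.9316, prob=0.012630
UUDU: M=87.1200, payoff=0.0000, prob=0.085252
DDUU: M=56.8800, payoff=11.9316, prob=0.012630
UDUU: M=79.2000, payoff=33.2673, prob=0.085252
DUUU: M=75.7073, payoff=33.2673, prob=0.085252
UUUU: M=105.4152, payoff=0.0000, prob=0.575451
Price = Σ prob·payoff / R^4 = 6.425679 / 1.262477 = 5.0897

price = 5.0897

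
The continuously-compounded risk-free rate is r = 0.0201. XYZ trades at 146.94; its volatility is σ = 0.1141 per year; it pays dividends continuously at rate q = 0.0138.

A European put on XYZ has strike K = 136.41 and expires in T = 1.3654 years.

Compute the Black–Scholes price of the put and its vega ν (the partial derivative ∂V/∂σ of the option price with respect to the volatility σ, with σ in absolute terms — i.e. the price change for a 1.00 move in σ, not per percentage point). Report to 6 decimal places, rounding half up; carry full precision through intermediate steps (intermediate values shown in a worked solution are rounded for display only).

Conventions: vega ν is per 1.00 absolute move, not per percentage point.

σ√T = 0.1141·√1.3654 = 0.133326
d₁ = (ln(S/K) + (r−q+σ²/2)T) / (σ√T) = (ln(146.94/136.41) + (0.0201−0.0138+0.1141²/2)·1.3654) / 0.133326 = (0.074359 + 0.017490) / 0.133326 = 0.688906
d₂ = d₁ − σ√T = 0.688906 − 0.133326 = 0.555580
e^{−rT} = 0.972929
e^{−qT} = 0.981334
N(−d₁) = 0.245441,  N(−d₂) = 0.289249
Put price V = K·e^{−rT}·N(−d₂) − S·e^{−qT}·N(−d₁) = 38.388325 − 35.391934 = 2.996391
φ(d₁) = (1/√(2π))·e^{−d₁²/2} = 0.314669
ν = S·e^{−qT}·φ(d₁)·√T = 53.020107

price = 2.996391
ν = 53.020107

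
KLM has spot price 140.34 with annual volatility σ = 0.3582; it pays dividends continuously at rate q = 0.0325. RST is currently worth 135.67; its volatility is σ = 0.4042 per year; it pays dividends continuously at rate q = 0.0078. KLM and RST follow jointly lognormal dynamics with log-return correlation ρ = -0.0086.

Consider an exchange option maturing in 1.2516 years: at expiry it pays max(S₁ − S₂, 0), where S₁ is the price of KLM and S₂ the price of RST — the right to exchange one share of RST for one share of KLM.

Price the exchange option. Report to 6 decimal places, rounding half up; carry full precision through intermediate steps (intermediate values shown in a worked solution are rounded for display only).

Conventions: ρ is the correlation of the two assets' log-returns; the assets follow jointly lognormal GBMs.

exchange price = 32.275127

σ_eff = √(σ₁² + σ₂² − 2ρσ₁σ₂) = √(0.3582² + 0.4042² − 2·-0.0086·0.3582·0.4042) = 0.542379
d₁ = (ln(S₁/S₂) + (q₂ − q₁ + σ_eff²/2)T) / (σ_eff√T) = (ln(140.34/135.67) + (0.0078 − 0.0325 + 0.147088)·1.2516) / 0.606786 = 0.308219
d₂ = d₁ − σ_eff√T = 0.308219 − 0.606786 = -0.298568
N(d₁) = 0.621042,  N(d₂) = 0.382635
V = S₁·e^{−q₁T}·N(d₁) − S₂·e^{−q₂T}·N(d₂) = 83.682890 − 51.407763 = 32.275127
Key observation: pricing in RST-units makes this a unit-strike call on the ratio S₁/S₂ — the risk-free rate cancels and cannot affect the value.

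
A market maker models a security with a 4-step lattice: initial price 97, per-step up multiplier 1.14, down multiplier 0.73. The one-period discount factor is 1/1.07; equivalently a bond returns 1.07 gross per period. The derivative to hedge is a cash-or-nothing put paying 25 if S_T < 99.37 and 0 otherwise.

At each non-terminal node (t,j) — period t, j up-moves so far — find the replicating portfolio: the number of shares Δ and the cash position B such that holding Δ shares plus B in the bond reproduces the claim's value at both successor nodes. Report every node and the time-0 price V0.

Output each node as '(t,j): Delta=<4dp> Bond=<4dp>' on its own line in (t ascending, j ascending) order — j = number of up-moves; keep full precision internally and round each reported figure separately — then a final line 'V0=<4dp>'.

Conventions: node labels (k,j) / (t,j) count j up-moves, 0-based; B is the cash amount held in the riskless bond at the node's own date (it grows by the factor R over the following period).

(0,0): Delta=-0.1807 Bond=20.1569
(1,0): Delta=-0.5172 Bond=45.3947
(1,1): Delta=-0.1364 Bond=16.6624
(2,0): Delta=0.0000 Bond=21.8360
(2,1): Delta=-0.5854 Bond=54.0768
(2,2): Delta=-0.0772 Bond=10.3659
(3,0): Delta=0.0000 Bond=23.3645
(3,1): Delta=0.0000 Bond=23.3645
(3,2): Delta=-0.6626 Bond=64.9647
(3,3): Delta=0.0000 Bond=0.0000
V0=2.6250

Arbitrage-free pricing uses the up-move probability p* = (R−d)/(u−d) = 0.8293, discounting each step at R = 1.07.
Terminal payoffs: V(4,0)=25.0000, V(4,1)=25.0000, V(4,2)=25.0000, V(4,3)=0.0000, V(4,4)=0.0000
(3,0): S=37.7346. Δ = (V_up−V_dn)/(S_up−S_dn) = (25.0000−25.0000)/(43.0175−27.5463) = 0.0000. V = [p*·25.0000 + (1−p*)·25.0000]/1.07 = 23.3645. B = V − Δ·S = 23.3645.
(3,1): S=58.9281. Δ = (V_up−V_dn)/(S_up−S_dn) = (25.0000−25.0000)/(67.1780−43.0175) = 0.0000. V = [p*·25.0000 + (1−p*)·25.0000]/1.07 = 23.3645. B = V − Δ·S = 23.3645.
(3,2): S=92.0247. Δ = (V_up−V_dn)/(S_up−S_dn) = (0.0000−25.0000)/(104.9081−67.1780) = -0.6626. V = [p*·0.0000 + (1−p*)·25.0000]/1.07 = 3.9891. B = V − Δ·S = 64.9647.
(3,3): S=143.7098. Δ = (V_up−V_dn)/(S_up−S_dn) = (0.0000−0.0000)/(163.8291−104.9081) = 0.0000. V = [p*·0.0000 + (1−p*)·0.0000]/1.07 = 0.0000. B = V − Δ·S = 0.0000.
(2,0): S=51.6913. Δ = (V_up−V_dn)/(S_up−S_dn) = (23.3645−23.3645)/(58.9281−37.7346) = 0.0000. V = [p*·23.3645 + (1−p*)·23.3645]/1.07 = 21.8360. B = V − Δ·S = 21.8360.
(2,1): S=80.7234. Δ = (V_up−V_dn)/(S_up−S_dn) = (3.9891−23.3645)/(92.0247−58.9281) = -0.5854. V = [p*·3.9891 + (1−p*)·23.3645]/1.07 = 6.8197. B = V − Δ·S = 54.0768.
(2,2): S=126.0612. Δ = (V_up−V_dn)/(S_up−S_dn) = (0.0000−3.9891)/(143.7098−92.0247) = -0.0772. V = [p*·0.0000 + (1−p*)·3.9891]/1.07 = 0.6365. B = V − Δ·S = 10.3659.
(1,0): S=70.8100. Δ = (V_up−V_dn)/(S_up−S_dn) = (6.8197−21.8360)/(80.7234−51.6913) = -0.5172. V = [p*·6.8197 + (1−p*)·21.8360]/1.07 = 8.7696. B = V − Δ·S = 45.3947.
(1,1): S=110.5800. Δ = (V_up−V_dn)/(S_up−S_dn) = (0.6365−6.8197)/(126.0612−80.7234) = -0.1364. V = [p*·0.6365 + (1−p*)·6.8197]/1.07 = 1.5815. B = V − Δ·S = 16.6624.
(0,0): S=97.0000. Δ = (V_up−V_dn)/(S_up−S_dn) = (1.5815−8.7696)/(110.5800−70.8100) = -0.1807. V = [p*·1.5815 + (1−p*)·8.7696]/1.07 = 2.6250. B = V − Δ·S = 20.1569.
As a check, the time-0 holding Δ(0,0)·S0 + B(0,0) comes to 2.6250 — exactly V0.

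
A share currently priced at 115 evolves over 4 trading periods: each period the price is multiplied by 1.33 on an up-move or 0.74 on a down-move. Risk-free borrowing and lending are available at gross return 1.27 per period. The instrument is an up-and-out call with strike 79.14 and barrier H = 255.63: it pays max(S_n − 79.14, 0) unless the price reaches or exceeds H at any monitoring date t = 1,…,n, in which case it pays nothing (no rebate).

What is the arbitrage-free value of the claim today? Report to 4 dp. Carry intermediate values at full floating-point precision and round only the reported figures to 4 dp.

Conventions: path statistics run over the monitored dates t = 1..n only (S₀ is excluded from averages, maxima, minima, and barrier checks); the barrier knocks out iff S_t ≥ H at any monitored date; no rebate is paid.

Under the martingale measure an up-move has probability p* = 0.8983; value the claim as the probability-weighted average of per-path payoffs, discounted 4 periods at R = 1.27.
Enumerate all 2^4 = 16 price paths (U = up ×1.33, D = down ×0.74); each path with k up-moves has probability p*^k·(1−p*)^(4−k).
DDDD: M=85.1000, payoff=0.0000, prob=0.000107
UDDD: M=152.9500, payoff=0.0000, prob=0.000945
DUDD: M=113.1830, payoff=0.0000, prob=0.000945
UUDD: M=203.4235, payoff=32.2547, prob=0.008345
DDUD: M=85.1000, payoff=0.0000, prob=0.000945
UDUD: M=152.9500, payoff=32.2547, prob=0.008345
DUUD: M=150.5334, payoff=32.2547, prob=0.008345
UUUD: M=270.5533, payoff=0.0000, prob=0.073718
DDDU: M=85.1000, payoff=0.0000, prob=0.000945
UDDU: M=152.9500, payoff=32.2547, prob=0.008345
DUDU: M=113.1830, payoff=32.2547, prob=0.008345
UUDU: M=203.4235, payoff=121.0694, prob=0.073718
DDUU: M=111.3947, payoff=32.2547, prob=0.008345
UDUU: M=200.2094, payoff=121.0694, prob=0.073718
DUUU: M=200.2094, payoff=121.0694, prob=0.073718
UUUU: M=359.8358, payoff=0.0000, prob=0.651172
Price = Σ prob·payoff / R^4 = 28.389883 / 2.601446 = 10.9131

price = 10.9131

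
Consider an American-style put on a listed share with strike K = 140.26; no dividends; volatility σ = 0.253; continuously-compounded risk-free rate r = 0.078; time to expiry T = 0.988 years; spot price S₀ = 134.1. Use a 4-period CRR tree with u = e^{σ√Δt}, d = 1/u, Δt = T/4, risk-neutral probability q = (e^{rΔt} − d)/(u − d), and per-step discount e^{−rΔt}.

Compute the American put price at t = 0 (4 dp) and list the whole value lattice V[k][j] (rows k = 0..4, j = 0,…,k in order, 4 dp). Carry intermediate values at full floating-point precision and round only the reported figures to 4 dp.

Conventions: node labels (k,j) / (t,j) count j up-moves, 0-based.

Δt=0.24700, u=1.13399, d=0.88185, q=0.54576, disc=e^(-rΔt)=0.98092
k=4 terminal: V=max(K-S,0) → 59.1642 35.9770 6.1600 0.0000 0.0000
k=3: j=0 S=91.9615 intr=48.2985 cont=45.6221 V=48.2985[EX]; j=1 S=118.2554 intr=22.0046 cont=19.3282 V=22.0046[EX]; j=2 S=152.0675 intr=0.0000 cont=2.7447 V=2.7447[hold]; j=3 S=195.5472 intr=0.0000 cont=0.0000 V=0.0000[hold]
k=2: j=0 S=104.2830 intr=35.9770 cont=33.3006 V=35.9770[EX]; j=1 S=134.1000 intr=6.1600 cont=11.2741 V=11.2741[hold]; j=2 S=172.4424 intr=0.0000 cont=1.2230 V=1.2230[hold]
k=1: j=0 S=118.2554 intr=22.0046 cont=22.0659 V=22.0659[hold]; j=1 S=152.0675 intr=0.0000 cont=5.6782 V=5.6782[hold]
k=0: j=0 S=134.1000 intr=6.1600 cont=12.8718 V=12.8718[hold]

price = 12.8718
tree:
12.8718
22.0659 5.6782
35.9770 11.2741 1.2230
48.2985 22.0046 2.7447 0.0000
59.1642 35.9770 6.1600 0.0000 0.0000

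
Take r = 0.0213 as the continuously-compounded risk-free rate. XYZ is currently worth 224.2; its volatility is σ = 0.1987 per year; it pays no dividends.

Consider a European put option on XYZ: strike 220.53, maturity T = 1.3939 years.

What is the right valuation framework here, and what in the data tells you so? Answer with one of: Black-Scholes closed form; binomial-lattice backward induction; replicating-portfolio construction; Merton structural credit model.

Key observation: with XYZ following a GBM at constant σ and r, the European put struck at 220.53 prices in closed form — nothing here needs a stepwise model or a balance sheet.

framework: Black-Scholes closed form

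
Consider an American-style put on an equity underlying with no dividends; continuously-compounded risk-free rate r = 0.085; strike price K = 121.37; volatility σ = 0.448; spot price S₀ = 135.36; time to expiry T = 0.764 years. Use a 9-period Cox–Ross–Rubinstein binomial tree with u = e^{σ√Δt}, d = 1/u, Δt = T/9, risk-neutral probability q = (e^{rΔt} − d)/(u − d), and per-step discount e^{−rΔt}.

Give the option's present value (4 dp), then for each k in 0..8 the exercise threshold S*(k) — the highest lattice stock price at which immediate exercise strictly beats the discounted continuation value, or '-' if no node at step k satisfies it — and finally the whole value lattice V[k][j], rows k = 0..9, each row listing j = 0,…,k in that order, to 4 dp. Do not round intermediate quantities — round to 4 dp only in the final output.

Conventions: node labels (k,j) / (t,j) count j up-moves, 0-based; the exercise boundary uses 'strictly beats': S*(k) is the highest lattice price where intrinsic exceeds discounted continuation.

params: Δt=0.08489 u=1.13943 d=0.87763 q=0.49508 e^(-rΔt)=0.99281
t_9 payoffs: 79.5579 67.0853 50.8922 29.8686 2.5737 0.0000 0.0000 0.0000 0.0000 0.0000
t_8: node(8,0) S=47.6420 payoff=73.7280 vs cont=72.8554 → 73.7280 [stop]  node(8,1) S=61.8536 payoff=59.5164 vs cont=58.6438 → 59.5164 [stop]  node(8,2) S=80.3045 payoff=41.0655 vs cont=40.1929 → 41.0655 [stop]  node(8,3) S=104.2594 payoff=17.1106 vs cont=16.2380 → 17.1106 [stop]  node(8,4) S=135.3600 payoff=0.0000 vs cont=1.2902 → 1.2902 [wait]  node(8,5) S=175.7379 payoff=0.0000 vs cont=0.0000 → 0.0000 [wait]  node(8,6) S=228.1606 payoff=0.0000 vs cont=0.0000 → 0.0000 [wait]  node(8,7) S=296.2209 payoff=0.0000 vs cont=0.0000 → 0.0000 [wait]  node(8,8) S=384.5836 payoff=0.0000 vs cont=0.0000 → 0.0000 [wait]  ⇒ S*(8)=104.2594
t_7: node(7,0) S=54.2847 payoff=67.0853 vs cont=66.2127 → 67.0853 [stop]  node(7,1) S=70.4778 payoff=50.8922 vs cont=50.0196 → 50.8922 [stop]  node(7,2) S=91.5014 payoff=29.8686 vs cont=28.9960 → 29.8686 [stop]  node(7,3) S=118.7963 payoff=2.5737 vs cont=9.2116 → 9.2116 [wait]  node(7,4) S=154.2332 payoff=0.0000 vs cont=0.6468 → 0.6468 [wait]  node(7,5) S=200.2410 payoff=0.0000 vs cont=0.0000 → 0.0000 [wait]  node(7,6) S=259.9729 payoff=0.0000 vs cont=0.0000 → 0.0000 [wait]  node(7,7) S=337.5229 payoff=0.0000 vs cont=0.0000 → 0.0000 [wait]  ⇒ S*(7)=91.5014
t_6: node(6,0) S=61.8536 payoff=59.5164 vs cont=58.6438 → 59.5164 [stop]  node(6,1) S=80.3045 payoff=41.0655 vs cont=40.1929 → 41.0655 [stop]  node(6,2) S=104.2594 payoff=17.1106 vs cont=19.5006 → 19.5006 [wait]  node(6,3) S=135.3600 payoff=0.0000 vs cont=4.9356 → 4.9356 [wait]  node(6,4) S=175.7379 payoff=0.0000 vs cont=0.3242 → 0.3242 [wait]  node(6,5) S=228.1606 payoff=0.0000 vs cont=0.0000 → 0.0000 [wait]  node(6,6) S=296.2209 payoff=0.0000 vs cont=0.0000 → 0.0000 [wait]  ⇒ S*(6)=80.3045
t_5: node(5,0) S=70.4778 payoff=50.8922 vs cont=50.0196 → 50.8922 [stop]  node(5,1) S=91.5014 payoff=29.8686 vs cont=30.1707 → 30.1707 [wait]  node(5,2) S=118.7963 payoff=2.5737 vs cont=12.2015 → 12.2015 [wait]  node(5,3) S=154.2332 payoff=0.0000 vs cont=2.6336 → 2.6336 [wait]  node(5,4) S=200.2410 payoff=0.0000 vs cont=0.1625 → 0.1625 [wait]  node(5,5) S=259.9729 payoff=0.0000 vs cont=0.0000 → 0.0000 [wait]  ⇒ S*(5)=70.4778
t_4: node(4,0) S=80.3045 payoff=41.0655 vs cont=40.3414 → 41.0655 [stop]  node(4,1) S=104.2594 payoff=17.1106 vs cont=21.1216 → 21.1216 [wait]  node(4,2) S=135.3600 payoff=0.0000 vs cont=7.4110 → 7.4110 [wait]  node(4,3) S=175.7379 payoff=0.0000 vs cont=1.4001 → 1.4001 [wait]  node(4,4) S=228.1606 payoff=0.0000 vs cont=0.0815 → 0.0815 [wait]  ⇒ S*(4)=80.3045
t_3: node(3,0) S=91.5014 payoff=29.8686 vs cont=30.9675 → 30.9675 [wait]  node(3,1) S=118.7963 payoff=2.5737 vs cont=14.2308 → 14.2308 [wait]  node(3,2) S=154.2332 payoff=0.0000 vs cont=4.4032 → 4.4032 [wait]  node(3,3) S=200.2410 payoff=0.0000 vs cont=0.7419 → 0.7419 [wait]  ⇒ S*(3)=-
t_2: node(2,0) S=104.2594 payoff=17.1106 vs cont=22.5185 → 22.5185 [wait]  node(2,1) S=135.3600 payoff=0.0000 vs cont=9.2981 → 9.2981 [wait]  node(2,2) S=175.7379 payoff=0.0000 vs cont=2.5720 → 2.5720 [wait]  ⇒ S*(2)=-
t_1: node(1,0) S=118.7963 payoff=2.5737 vs cont=15.8585 → 15.8585 [wait]  node(1,1) S=154.2332 payoff=0.0000 vs cont=5.9252 → 5.9252 [wait]  ⇒ S*(1)=-
t_0: node(0,0) S=135.3600 payoff=0.0000 vs cont=10.8621 → 10.8621 [wait]  ⇒ S*(0)=-

price = 10.8621
boundary = - - - - 80.3045 70.4778 80.3045 91.5014 104.2594
tree:
10.8621
15.8585 5.9252
22.5185 9.2981 2.5720
30.9675 14.2308 4.4032 0.7419
41.0655 21.1216 7.4110 1.4001 0.0815
50.8922 30.1707 12.2015 2.6336 0.1625 0.0000
59.5164 41.0655 19.5006 4.9356 0.3242 0.0000 0.0000
67.0853 50.8922 29.8686 9.2116 0.6468 0.0000 0.0000 0.0000
73.7280 59.5164 41.0655 17.1106 1.2902 0.0000 0.0000 0.0000 0.0000
79.5579 67.0853 50.8922 29.8686 2.5737 0.0000 0.0000 0.0000 0.0000 0.0000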